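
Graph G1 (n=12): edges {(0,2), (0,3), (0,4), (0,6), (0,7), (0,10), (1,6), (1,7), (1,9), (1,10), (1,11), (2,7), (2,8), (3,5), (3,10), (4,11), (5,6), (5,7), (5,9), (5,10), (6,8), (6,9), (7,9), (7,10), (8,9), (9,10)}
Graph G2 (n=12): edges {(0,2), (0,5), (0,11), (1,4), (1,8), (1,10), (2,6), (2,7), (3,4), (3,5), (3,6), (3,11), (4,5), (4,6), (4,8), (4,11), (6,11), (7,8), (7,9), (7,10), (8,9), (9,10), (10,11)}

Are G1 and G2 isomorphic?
No, not isomorphic

The graphs are NOT isomorphic.

Counting triangles (3-cliques): G1 has 14, G2 has 8.
Triangle count is an isomorphism invariant, so differing triangle counts rule out isomorphism.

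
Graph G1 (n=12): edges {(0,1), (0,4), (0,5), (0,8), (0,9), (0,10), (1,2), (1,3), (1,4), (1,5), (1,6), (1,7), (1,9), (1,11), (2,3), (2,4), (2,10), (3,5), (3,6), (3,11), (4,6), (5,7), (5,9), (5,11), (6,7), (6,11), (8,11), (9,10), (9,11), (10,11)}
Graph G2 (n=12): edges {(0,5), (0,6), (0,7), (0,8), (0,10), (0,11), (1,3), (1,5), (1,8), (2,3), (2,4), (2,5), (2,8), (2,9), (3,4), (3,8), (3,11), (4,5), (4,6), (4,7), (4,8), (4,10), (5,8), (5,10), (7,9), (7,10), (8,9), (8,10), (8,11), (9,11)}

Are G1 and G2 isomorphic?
Yes, isomorphic

The graphs are isomorphic.
One valid mapping φ: V(G1) → V(G2): 0→0, 1→8, 2→9, 3→2, 4→11, 5→5, 6→3, 7→1, 8→6, 9→10, 10→7, 11→4

Verify φ preserves adjacency — for each edge of G1, its image is an edge of G2:
  (0,1) → (φ(0),φ(1)) = (0,8) ∈ E(G2) ✓
  (0,4) → (φ(0),φ(4)) = (0,11) ∈ E(G2) ✓
  (0,5) → (φ(0),φ(5)) = (0,5) ∈ E(G2) ✓
  (0,8) → (φ(0),φ(8)) = (0,6) ∈ E(G2) ✓
  (0,9) → (φ(0),φ(9)) = (0,10) ∈ E(G2) ✓
  (0,10) → (φ(0),φ(10)) = (0,7) ∈ E(G2) ✓
  (1,2) → (φ(1),φ(2)) = (8,9) ∈ E(G2) ✓
  (1,3) → (φ(1),φ(3)) = (2,8) ∈ E(G2) ✓
  (1,4) → (φ(1),φ(4)) = (8,11) ∈ E(G2) ✓
  (1,5) → (φ(1),φ(5)) = (5,8) ∈ E(G2) ✓
  (1,6) → (φ(1),φ(6)) = (3,8) ∈ E(G2) ✓
  (1,7) → (φ(1),φ(7)) = (1,8) ∈ E(G2) ✓
  (1,9) → (φ(1),φ(9)) = (8,10) ∈ E(G2) ✓
  (1,11) → (φ(1),φ(11)) = (4,8) ∈ E(G2) ✓
  (2,3) → (φ(2),φ(3)) = (2,9) ∈ E(G2) ✓
  (2,4) → (φ(2),φ(4)) = (9,11) ∈ E(G2) ✓
  (2,10) → (φ(2),φ(10)) = (7,9) ∈ E(G2) ✓
  (3,5) → (φ(3),φ(5)) = (2,5) ∈ E(G2) ✓
  (3,6) → (φ(3),φ(6)) = (2,3) ∈ E(G2) ✓
  (3,11) → (φ(3),φ(11)) = (2,4) ∈ E(G2) ✓
  (4,6) → (φ(4),φ(6)) = (3,11) ∈ E(G2) ✓
  (5,7) → (φ(5),φ(7)) = (1,5) ∈ E(G2) ✓
  (5,9) → (φ(5),φ(9)) = (5,10) ∈ E(G2) ✓
  (5,11) → (φ(5),φ(11)) = (4,5) ∈ E(G2) ✓
  (6,7) → (φ(6),φ(7)) = (1,3) ∈ E(G2) ✓
  (6,11) → (φ(6),φ(11)) = (3,4) ∈ E(G2) ✓
  (8,11) → (φ(8),φ(11)) = (4,6) ∈ E(G2) ✓
  (9,10) → (φ(9),φ(10)) = (7,10) ∈ E(G2) ✓
  (9,11) → (φ(9),φ(11)) = (4,10) ∈ E(G2) ✓
  (10,11) → (φ(10),φ(11)) = (4,7) ∈ E(G2) ✓
All 30 edges of G1 map to edges of G2, and |E(G1)| = |E(G2)| = 30, so φ is a bijection on edges as well as vertices. Hence G1 ≅ G2.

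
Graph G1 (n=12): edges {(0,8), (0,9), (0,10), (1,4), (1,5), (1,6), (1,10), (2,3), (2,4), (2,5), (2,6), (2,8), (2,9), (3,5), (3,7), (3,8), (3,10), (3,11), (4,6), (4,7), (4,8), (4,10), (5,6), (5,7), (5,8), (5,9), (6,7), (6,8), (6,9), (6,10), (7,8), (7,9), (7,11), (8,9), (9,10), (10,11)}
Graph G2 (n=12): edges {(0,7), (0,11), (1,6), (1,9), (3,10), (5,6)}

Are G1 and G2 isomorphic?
No, not isomorphic

The graphs are NOT isomorphic.

Connected components of G1: 1 component(s) with vertex sets [[0, 1, 2, 3, 4, 5, 6, 7, 8, 9, 10, 11]], sizes [12].
Connected components of G2: 6 component(s) with vertex sets [[2], [4], [8], [3, 10], [0, 7, 11], [1, 5, 6, 9]], sizes [1, 1, 1, 2, 3, 4].
The number of connected components (and the multiset of component sizes) is an isomorphism invariant — an isomorphism maps each component of G1 bijectively onto a component of G2. Since G1 has 1 component(s) and G2 has 6, they cannot be isomorphic.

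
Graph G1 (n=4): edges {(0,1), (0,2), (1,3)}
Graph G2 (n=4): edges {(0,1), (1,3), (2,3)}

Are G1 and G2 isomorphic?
Yes, isomorphic

The graphs are isomorphic.
One valid mapping φ: V(G1) → V(G2): 0→1, 1→3, 2→0, 3→2

Verify φ preserves adjacency — for each edge of G1, its image is an edge of G2:
  (0,1) → (φ(0),φ(1)) = (1,3) ∈ E(G2) ✓
  (0,2) → (φ(0),φ(2)) = (0,1) ∈ E(G2) ✓
  (1,3) → (φ(1),φ(3)) = (2,3) ∈ E(G2) ✓
All 3 edges of G1 map to edges of G2, and |E(G1)| = |E(G2)| = 3, so φ is a bijection on edges as well as vertices. Hence G1 ≅ G2.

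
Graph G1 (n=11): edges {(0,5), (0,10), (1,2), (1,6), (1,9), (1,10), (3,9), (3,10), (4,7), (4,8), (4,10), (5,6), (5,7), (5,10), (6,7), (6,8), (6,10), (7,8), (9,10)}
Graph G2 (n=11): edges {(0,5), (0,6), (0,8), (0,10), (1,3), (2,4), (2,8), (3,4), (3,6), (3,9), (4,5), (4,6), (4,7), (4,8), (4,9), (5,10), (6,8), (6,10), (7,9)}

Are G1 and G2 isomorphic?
Yes, isomorphic

The graphs are isomorphic.
One valid mapping φ: V(G1) → V(G2): 0→2, 1→3, 2→1, 3→7, 4→5, 5→8, 6→6, 7→0, 8→10, 9→9, 10→4

Verify φ preserves adjacency — for each edge of G1, its image is an edge of G2:
  (0,5) → (φ(0),φ(5)) = (2,8) ∈ E(G2) ✓
  (0,10) → (φ(0),φ(10)) = (2,4) ∈ E(G2) ✓
  (1,2) → (φ(1),φ(2)) = (1,3) ∈ E(G2) ✓
  (1,6) → (φ(1),φ(6)) = (3,6) ∈ E(G2) ✓
  (1,9) → (φ(1),φ(9)) = (3,9) ∈ E(G2) ✓
  (1,10) → (φ(1),φ(10)) = (3,4) ∈ E(G2) ✓
  (3,9) → (φ(3),φ(9)) = (7,9) ∈ E(G2) ✓
  (3,10) → (φ(3),φ(10)) = (4,7) ∈ E(G2) ✓
  (4,7) → (φ(4),φ(7)) = (0,5) ∈ E(G2) ✓
  (4,8) → (φ(4),φ(8)) = (5,10) ∈ E(G2) ✓
  (4,10) → (φ(4),φ(10)) = (4,5) ∈ E(G2) ✓
  (5,6) → (φ(5),φ(6)) = (6,8) ∈ E(G2) ✓
  (5,7) → (φ(5),φ(7)) = (0,8) ∈ E(G2) ✓
  (5,10) → (φ(5),φ(10)) = (4,8) ∈ E(G2) ✓
  (6,7) → (φ(6),φ(7)) = (0,6) ∈ E(G2) ✓
  (6,8) → (φ(6),φ(8)) = (6,10) ∈ E(G2) ✓
  (6,10) → (φ(6),φ(10)) = (4,6) ∈ E(G2) ✓
  (7,8) → (φ(7),φ(8)) = (0,10) ∈ E(G2) ✓
  (9,10) → (φ(9),φ(10)) = (4,9) ∈ E(G2) ✓
All 19 edges of G1 map to edges of G2, and |E(G1)| = |E(G2)| = 19, so φ is a bijection on edges as well as vertices. Hence G1 ≅ G2.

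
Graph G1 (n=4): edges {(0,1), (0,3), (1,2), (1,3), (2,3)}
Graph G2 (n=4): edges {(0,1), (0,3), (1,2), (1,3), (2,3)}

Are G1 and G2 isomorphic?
Yes, isomorphic

The graphs are isomorphic.
One valid mapping φ: V(G1) → V(G2): 0→0, 1→3, 2→2, 3→1

Verify φ preserves adjacency — for each edge of G1, its image is an edge of G2:
  (0,1) → (φ(0),φ(1)) = (0,3) ∈ E(G2) ✓
  (0,3) → (φ(0),φ(3)) = (0,1) ∈ E(G2) ✓
  (1,2) → (φ(1),φ(2)) = (2,3) ∈ E(G2) ✓
  (1,3) → (φ(1),φ(3)) = (1,3) ∈ E(G2) ✓
  (2,3) → (φ(2),φ(3)) = (1,2) ∈ E(G2) ✓
All 5 edges of G1 map to edges of G2, and |E(G1)| = |E(G2)| = 5, so φ is a bijection on edges as well as vertices. Hence G1 ≅ G2.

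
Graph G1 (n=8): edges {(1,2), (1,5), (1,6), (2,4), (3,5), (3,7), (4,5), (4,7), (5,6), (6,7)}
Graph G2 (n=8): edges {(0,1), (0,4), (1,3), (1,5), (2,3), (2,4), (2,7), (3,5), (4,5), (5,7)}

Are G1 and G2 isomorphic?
Yes, isomorphic

The graphs are isomorphic.
One valid mapping φ: V(G1) → V(G2): 0→6, 1→1, 2→0, 3→7, 4→4, 5→5, 6→3, 7→2

Verify φ preserves adjacency — for each edge of G1, its image is an edge of G2:
  (1,2) → (φ(1),φ(2)) = (0,1) ∈ E(G2) ✓
  (1,5) → (φ(1),φ(5)) = (1,5) ∈ E(G2) ✓
  (1,6) → (φ(1),φ(6)) = (1,3) ∈ E(G2) ✓
  (2,4) → (φ(2),φ(4)) = (0,4) ∈ E(G2) ✓
  (3,5) → (φ(3),φ(5)) = (5,7) ∈ E(G2) ✓
  (3,7) → (φ(3),φ(7)) = (2,7) ∈ E(G2) ✓
  (4,5) → (φ(4),φ(5)) = (4,5) ∈ E(G2) ✓
  (4,7) → (φ(4),φ(7)) = (2,4) ∈ E(G2) ✓
  (5,6) → (φ(5),φ(6)) = (3,5) ∈ E(G2) ✓
  (6,7) → (φ(6),φ(7)) = (2,3) ∈ E(G2) ✓
All 10 edges of G1 map to edges of G2, and |E(G1)| = |E(G2)| = 10, so φ is a bijection on edges as well as vertices. Hence G1 ≅ G2.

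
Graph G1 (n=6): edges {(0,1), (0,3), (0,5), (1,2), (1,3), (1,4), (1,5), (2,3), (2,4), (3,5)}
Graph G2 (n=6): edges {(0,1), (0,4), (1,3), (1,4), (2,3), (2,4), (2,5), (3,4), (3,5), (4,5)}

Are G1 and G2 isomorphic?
Yes, isomorphic

The graphs are isomorphic.
One valid mapping φ: V(G1) → V(G2): 0→5, 1→4, 2→1, 3→3, 4→0, 5→2

Verify φ preserves adjacency — for each edge of G1, its image is an edge of G2:
  (0,1) → (φ(0),φ(1)) = (4,5) ∈ E(G2) ✓
  (0,3) → (φ(0),φ(3)) = (3,5) ∈ E(G2) ✓
  (0,5) → (φ(0),φ(5)) = (2,5) ∈ E(G2) ✓
  (1,2) → (φ(1),φ(2)) = (1,4) ∈ E(G2) ✓
  (1,3) → (φ(1),φ(3)) = (3,4) ∈ E(G2) ✓
  (1,4) → (φ(1),φ(4)) = (0,4) ∈ E(G2) ✓
  (1,5) → (φ(1),φ(5)) = (2,4) ∈ E(G2) ✓
  (2,3) → (φ(2),φ(3)) = (1,3) ∈ E(G2) ✓
  (2,4) → (φ(2),φ(4)) = (0,1) ∈ E(G2) ✓
  (3,5) → (φ(3),φ(5)) = (2,3) ∈ E(G2) ✓
All 10 edges of G1 map to edges of G2, and |E(G1)| = |E(G2)| = 10, so φ is a bijection on edges as well as vertices. Hence G1 ≅ G2.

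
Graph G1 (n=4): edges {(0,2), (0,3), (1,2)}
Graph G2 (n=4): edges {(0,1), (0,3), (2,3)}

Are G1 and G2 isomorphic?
Yes, isomorphic

The graphs are isomorphic.
One valid mapping φ: V(G1) → V(G2): 0→0, 1→2, 2→3, 3→1

Verify φ preserves adjacency — for each edge of G1, its image is an edge of G2:
  (0,2) → (φ(0),φ(2)) = (0,3) ∈ E(G2) ✓
  (0,3) → (φ(0),φ(3)) = (0,1) ∈ E(G2) ✓
  (1,2) → (φ(1),φ(2)) = (2,3) ∈ E(G2) ✓
All 3 edges of G1 map to edges of G2, and |E(G1)| = |E(G2)| = 3, so φ is a bijection on edges as well as vertices. Hence G1 ≅ G2.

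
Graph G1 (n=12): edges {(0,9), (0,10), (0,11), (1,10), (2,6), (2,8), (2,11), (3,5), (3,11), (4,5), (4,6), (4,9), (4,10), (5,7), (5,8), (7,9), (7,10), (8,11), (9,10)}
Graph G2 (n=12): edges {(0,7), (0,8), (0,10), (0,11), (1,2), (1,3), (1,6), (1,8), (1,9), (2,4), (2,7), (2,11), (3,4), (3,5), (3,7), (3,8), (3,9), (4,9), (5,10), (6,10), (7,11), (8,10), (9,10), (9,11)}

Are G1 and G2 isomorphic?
No, not isomorphic

The graphs are NOT isomorphic.

Degrees in G1: deg(0)=3, deg(1)=1, deg(2)=3, deg(3)=2, deg(4)=4, deg(5)=4, deg(6)=2, deg(7)=3, deg(8)=3, deg(9)=4, deg(10)=5, deg(11)=4.
Sorted degree sequence of G1: [5, 4, 4, 4, 4, 3, 3, 3, 3, 2, 2, 1].
Degrees in G2: deg(0)=4, deg(1)=5, deg(2)=4, deg(3)=6, deg(4)=3, deg(5)=2, deg(6)=2, deg(7)=4, deg(8)=4, deg(9)=5, deg(10)=5, deg(11)=4.
Sorted degree sequence of G2: [6, 5, 5, 5, 4, 4, 4, 4, 4, 3, 2, 2].
The (sorted) degree sequence is an isomorphism invariant, so since G1 and G2 have different degree sequences they cannot be isomorphic.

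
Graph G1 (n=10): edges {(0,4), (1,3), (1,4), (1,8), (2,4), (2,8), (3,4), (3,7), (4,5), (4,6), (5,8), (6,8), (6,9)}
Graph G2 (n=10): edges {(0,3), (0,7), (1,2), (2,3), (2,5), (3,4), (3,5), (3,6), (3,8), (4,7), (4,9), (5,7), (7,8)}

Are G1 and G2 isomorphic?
Yes, isomorphic

The graphs are isomorphic.
One valid mapping φ: V(G1) → V(G2): 0→6, 1→5, 2→8, 3→2, 4→3, 5→0, 6→4, 7→1, 8→7, 9→9

Verify φ preserves adjacency — for each edge of G1, its image is an edge of G2:
  (0,4) → (φ(0),φ(4)) = (3,6) ∈ E(G2) ✓
  (1,3) → (φ(1),φ(3)) = (2,5) ∈ E(G2) ✓
  (1,4) → (φ(1),φ(4)) = (3,5) ∈ E(G2) ✓
  (1,8) → (φ(1),φ(8)) = (5,7) ∈ E(G2) ✓
  (2,4) → (φ(2),φ(4)) = (3,8) ∈ E(G2) ✓
  (2,8) → (φ(2),φ(8)) = (7,8) ∈ E(G2) ✓
  (3,4) → (φ(3),φ(4)) = (2,3) ∈ E(G2) ✓
  (3,7) → (φ(3),φ(7)) = (1,2) ∈ E(G2) ✓
  (4,5) → (φ(4),φ(5)) = (0,3) ∈ E(G2) ✓
  (4,6) → (φ(4),φ(6)) = (3,4) ∈ E(G2) ✓
  (5,8) → (φ(5),φ(8)) = (0,7) ∈ E(G2) ✓
  (6,8) → (φ(6),φ(8)) = (4,7) ∈ E(G2) ✓
  (6,9) → (φ(6),φ(9)) = (4,9) ∈ E(G2) ✓
All 13 edges of G1 map to edges of G2, and |E(G1)| = |E(G2)| = 13, so φ is a bijection on edges as well as vertices. Hence G1 ≅ G2.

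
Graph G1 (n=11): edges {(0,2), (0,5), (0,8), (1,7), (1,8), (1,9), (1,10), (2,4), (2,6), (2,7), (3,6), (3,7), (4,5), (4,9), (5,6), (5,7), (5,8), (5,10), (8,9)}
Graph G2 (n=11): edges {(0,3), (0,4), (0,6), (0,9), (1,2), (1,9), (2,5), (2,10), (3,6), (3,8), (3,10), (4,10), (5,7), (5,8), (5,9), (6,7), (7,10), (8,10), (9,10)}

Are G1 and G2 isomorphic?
Yes, isomorphic

The graphs are isomorphic.
One valid mapping φ: V(G1) → V(G2): 0→8, 1→0, 2→5, 3→1, 4→7, 5→10, 6→2, 7→9, 8→3, 9→6, 10→4

Verify φ preserves adjacency — for each edge of G1, its image is an edge of G2:
  (0,2) → (φ(0),φ(2)) = (5,8) ∈ E(G2) ✓
  (0,5) → (φ(0),φ(5)) = (8,10) ∈ E(G2) ✓
  (0,8) → (φ(0),φ(8)) = (3,8) ∈ E(G2) ✓
  (1,7) → (φ(1),φ(7)) = (0,9) ∈ E(G2) ✓
  (1,8) → (φ(1),φ(8)) = (0,3) ∈ E(G2) ✓
  (1,9) → (φ(1),φ(9)) = (0,6) ∈ E(G2) ✓
  (1,10) → (φ(1),φ(10)) = (0,4) ∈ E(G2) ✓
  (2,4) → (φ(2),φ(4)) = (5,7) ∈ E(G2) ✓
  (2,6) → (φ(2),φ(6)) = (2,5) ∈ E(G2) ✓
  (2,7) → (φ(2),φ(7)) = (5,9) ∈ E(G2) ✓
  (3,6) → (φ(3),φ(6)) = (1,2) ∈ E(G2) ✓
  (3,7) → (φ(3),φ(7)) = (1,9) ∈ E(G2) ✓
  (4,5) → (φ(4),φ(5)) = (7,10) ∈ E(G2) ✓
  (4,9) → (φ(4),φ(9)) = (6,7) ∈ E(G2) ✓
  (5,6) → (φ(5),φ(6)) = (2,10) ∈ E(G2) ✓
  (5,7) → (φ(5),φ(7)) = (9,10) ∈ E(G2) ✓
  (5,8) → (φ(5),φ(8)) = (3,10) ∈ E(G2) ✓
  (5,10) → (φ(5),φ(10)) = (4,10) ∈ E(G2) ✓
  (8,9) → (φ(8),φ(9)) = (3,6) ∈ E(G2) ✓
All 19 edges of G1 map to edges of G2, and |E(G1)| = |E(G2)| = 19, so φ is a bijection on edges as well as vertices. Hence G1 ≅ G2.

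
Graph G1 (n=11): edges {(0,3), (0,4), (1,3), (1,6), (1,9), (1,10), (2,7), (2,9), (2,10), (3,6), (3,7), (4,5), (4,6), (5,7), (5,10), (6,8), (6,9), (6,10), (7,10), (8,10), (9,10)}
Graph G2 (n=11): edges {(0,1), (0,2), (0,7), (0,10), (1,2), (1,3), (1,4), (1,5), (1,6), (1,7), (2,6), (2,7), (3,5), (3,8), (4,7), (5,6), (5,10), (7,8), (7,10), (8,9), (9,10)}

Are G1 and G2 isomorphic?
Yes, isomorphic

The graphs are isomorphic.
One valid mapping φ: V(G1) → V(G2): 0→9, 1→0, 2→6, 3→10, 4→8, 5→3, 6→7, 7→5, 8→4, 9→2, 10→1

Verify φ preserves adjacency — for each edge of G1, its image is an edge of G2:
  (0,3) → (φ(0),φ(3)) = (9,10) ∈ E(G2) ✓
  (0,4) → (φ(0),φ(4)) = (8,9) ∈ E(G2) ✓
  (1,3) → (φ(1),φ(3)) = (0,10) ∈ E(G2) ✓
  (1,6) → (φ(1),φ(6)) = (0,7) ∈ E(G2) ✓
  (1,9) → (φ(1),φ(9)) = (0,2) ∈ E(G2) ✓
  (1,10) → (φ(1),φ(10)) = (0,1) ∈ E(G2) ✓
  (2,7) → (φ(2),φ(7)) = (5,6) ∈ E(G2) ✓
  (2,9) → (φ(2),φ(9)) = (2,6) ∈ E(G2) ✓
  (2,10) → (φ(2),φ(10)) = (1,6) ∈ E(G2) ✓
  (3,6) → (φ(3),φ(6)) = (7,10) ∈ E(G2) ✓
  (3,7) → (φ(3),φ(7)) = (5,10) ∈ E(G2) ✓
  (4,5) → (φ(4),φ(5)) = (3,8) ∈ E(G2) ✓
  (4,6) → (φ(4),φ(6)) = (7,8) ∈ E(G2) ✓
  (5,7) → (φ(5),φ(7)) = (3,5) ∈ E(G2) ✓
  (5,10) → (φ(5),φ(10)) = (1,3) ∈ E(G2) ✓
  (6,8) → (φ(6),φ(8)) = (4,7) ∈ E(G2) ✓
  (6,9) → (φ(6),φ(9)) = (2,7) ∈ E(G2) ✓
  (6,10) → (φ(6),φ(10)) = (1,7) ∈ E(G2) ✓
  (7,10) → (φ(7),φ(10)) = (1,5) ∈ E(G2) ✓
  (8,10) → (φ(8),φ(10)) = (1,4) ∈ E(G2) ✓
  (9,10) → (φ(9),φ(10)) = (1,2) ∈ E(G2) ✓
All 21 edges of G1 map to edges of G2, and |E(G1)| = |E(G2)| = 21, so φ is a bijection on edges as well as vertices. Hence G1 ≅ G2.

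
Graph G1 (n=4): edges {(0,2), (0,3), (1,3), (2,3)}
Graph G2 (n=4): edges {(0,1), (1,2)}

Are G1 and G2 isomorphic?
No, not isomorphic

The graphs are NOT isomorphic.

Connected components of G1: 1 component(s) with vertex sets [[0, 1, 2, 3]], sizes [4].
Connected components of G2: 2 component(s) with vertex sets [[3], [0, 1, 2]], sizes [1, 3].
The number of connected components (and the multiset of component sizes) is an isomorphism invariant — an isomorphism maps each component of G1 bijectively onto a component of G2. Since G1 has 1 component(s) and G2 has 2, they cannot be isomorphic.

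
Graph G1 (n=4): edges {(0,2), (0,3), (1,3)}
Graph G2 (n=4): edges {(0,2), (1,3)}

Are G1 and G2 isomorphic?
No, not isomorphic

The graphs are NOT isomorphic.

Counting edges: G1 has 3 edge(s); G2 has 2 edge(s).
Edge count is an isomorphism invariant (a bijection on vertices induces a bijection on edges), so differing edge counts rule out isomorphism.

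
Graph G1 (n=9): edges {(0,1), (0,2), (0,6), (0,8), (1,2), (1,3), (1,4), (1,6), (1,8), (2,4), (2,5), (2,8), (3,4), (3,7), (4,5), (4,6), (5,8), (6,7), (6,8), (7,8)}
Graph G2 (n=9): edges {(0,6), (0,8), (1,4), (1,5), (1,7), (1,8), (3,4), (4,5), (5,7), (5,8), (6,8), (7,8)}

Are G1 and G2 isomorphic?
No, not isomorphic

The graphs are NOT isomorphic.

Counting triangles (3-cliques): G1 has 13, G2 has 6.
Triangle count is an isomorphism invariant, so differing triangle counts rule out isomorphism.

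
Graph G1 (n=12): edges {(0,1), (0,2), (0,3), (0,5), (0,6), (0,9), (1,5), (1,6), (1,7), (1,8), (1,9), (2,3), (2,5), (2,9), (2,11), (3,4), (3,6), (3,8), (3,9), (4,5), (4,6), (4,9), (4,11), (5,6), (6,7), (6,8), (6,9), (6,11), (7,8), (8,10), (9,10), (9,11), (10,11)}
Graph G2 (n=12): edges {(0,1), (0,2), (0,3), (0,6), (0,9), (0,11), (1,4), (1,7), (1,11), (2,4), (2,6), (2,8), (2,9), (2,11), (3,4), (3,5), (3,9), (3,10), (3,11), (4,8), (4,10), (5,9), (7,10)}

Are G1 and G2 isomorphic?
No, not isomorphic

The graphs are NOT isomorphic.

Degrees in G1: deg(0)=6, deg(1)=6, deg(2)=5, deg(3)=6, deg(4)=5, deg(5)=5, deg(6)=9, deg(7)=3, deg(8)=5, deg(9)=8, deg(10)=3, deg(11)=5.
Sorted degree sequence of G1: [9, 8, 6, 6, 6, 5, 5, 5, 5, 5, 3, 3].
Degrees in G2: deg(0)=6, deg(1)=4, deg(2)=6, deg(3)=6, deg(4)=5, deg(5)=2, deg(6)=2, deg(7)=2, deg(8)=2, deg(9)=4, deg(10)=3, deg(11)=4.
Sorted degree sequence of G2: [6, 6, 6, 5, 4, 4, 4, 3, 2, 2, 2, 2].
The (sorted) degree sequence is an isomorphism invariant, so since G1 and G2 have different degree sequences they cannot be isomorphic.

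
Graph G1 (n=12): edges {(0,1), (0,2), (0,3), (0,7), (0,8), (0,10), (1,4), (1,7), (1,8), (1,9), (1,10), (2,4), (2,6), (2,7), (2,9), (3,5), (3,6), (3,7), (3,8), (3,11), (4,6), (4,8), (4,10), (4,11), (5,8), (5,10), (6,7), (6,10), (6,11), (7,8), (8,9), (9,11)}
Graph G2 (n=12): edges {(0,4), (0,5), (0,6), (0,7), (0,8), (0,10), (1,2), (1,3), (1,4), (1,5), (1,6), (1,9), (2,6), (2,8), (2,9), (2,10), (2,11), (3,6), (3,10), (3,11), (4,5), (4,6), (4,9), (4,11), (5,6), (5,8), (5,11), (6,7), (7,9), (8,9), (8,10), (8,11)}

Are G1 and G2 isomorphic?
Yes, isomorphic

The graphs are isomorphic.
One valid mapping φ: V(G1) → V(G2): 0→4, 1→1, 2→11, 3→0, 4→2, 5→7, 6→8, 7→5, 8→6, 9→3, 10→9, 11→10

Verify φ preserves adjacency — for each edge of G1, its image is an edge of G2:
  (0,1) → (φ(0),φ(1)) = (1,4) ∈ E(G2) ✓
  (0,2) → (φ(0),φ(2)) = (4,11) ∈ E(G2) ✓
  (0,3) → (φ(0),φ(3)) = (0,4) ∈ E(G2) ✓
  (0,7) → (φ(0),φ(7)) = (4,5) ∈ E(G2) ✓
  (0,8) → (φ(0),φ(8)) = (4,6) ∈ E(G2) ✓
  (0,10) → (φ(0),φ(10)) = (4,9) ∈ E(G2) ✓
  (1,4) → (φ(1),φ(4)) = (1,2) ∈ E(G2) ✓
  (1,7) → (φ(1),φ(7)) = (1,5) ∈ E(G2) ✓
  (1,8) → (φ(1),φ(8)) = (1,6) ∈ E(G2) ✓
  (1,9) → (φ(1),φ(9)) = (1,3) ∈ E(G2) ✓
  (1,10) → (φ(1),φ(10)) = (1,9) ∈ E(G2) ✓
  (2,4) → (φ(2),φ(4)) = (2,11) ∈ E(G2) ✓
  (2,6) → (φ(2),φ(6)) = (8,11) ∈ E(G2) ✓
  (2,7) → (φ(2),φ(7)) = (5,11) ∈ E(G2) ✓
  (2,9) → (φ(2),φ(9)) = (3,11) ∈ E(G2) ✓
  (3,5) → (φ(3),φ(5)) = (0,7) ∈ E(G2) ✓
  (3,6) → (φ(3),φ(6)) = (0,8) ∈ E(G2) ✓
  (3,7) → (φ(3),φ(7)) = (0,5) ∈ E(G2) ✓
  (3,8) → (φ(3),φ(8)) = (0,6) ∈ E(G2) ✓
  (3,11) → (φ(3),φ(11)) = (0,10) ∈ E(G2) ✓
  (4,6) → (φ(4),φ(6)) = (2,8) ∈ E(G2) ✓
  (4,8) → (φ(4),φ(8)) = (2,6) ∈ E(G2) ✓
  (4,10) → (φ(4),φ(10)) = (2,9) ∈ E(G2) ✓
  (4,11) → (φ(4),φ(11)) = (2,10) ∈ E(G2) ✓
  (5,8) → (φ(5),φ(8)) = (6,7) ∈ E(G2) ✓
  (5,10) → (φ(5),φ(10)) = (7,9) ∈ E(G2) ✓
  (6,7) → (φ(6),φ(7)) = (5,8) ∈ E(G2) ✓
  (6,10) → (φ(6),φ(10)) = (8,9) ∈ E(G2) ✓
  (6,11) → (φ(6),φ(11)) = (8,10) ∈ E(G2) ✓
  (7,8) → (φ(7),φ(8)) = (5,6) ∈ E(G2) ✓
  (8,9) → (φ(8),φ(9)) = (3,6) ∈ E(G2) ✓
  (9,11) → (φ(9),φ(11)) = (3,10) ∈ E(G2) ✓
All 32 edges of G1 map to edges of G2, and |E(G1)| = |E(G2)| = 32, so φ is a bijection on edges as well as vertices. Hence G1 ≅ G2.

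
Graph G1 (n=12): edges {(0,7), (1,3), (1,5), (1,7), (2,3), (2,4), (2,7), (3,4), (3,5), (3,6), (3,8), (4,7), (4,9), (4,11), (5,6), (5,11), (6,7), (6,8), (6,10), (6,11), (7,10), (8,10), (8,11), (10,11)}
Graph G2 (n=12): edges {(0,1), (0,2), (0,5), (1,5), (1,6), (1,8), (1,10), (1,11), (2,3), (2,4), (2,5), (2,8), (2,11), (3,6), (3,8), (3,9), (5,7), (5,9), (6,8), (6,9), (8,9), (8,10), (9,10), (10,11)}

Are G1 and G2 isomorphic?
Yes, isomorphic

The graphs are isomorphic.
One valid mapping φ: V(G1) → V(G2): 0→4, 1→11, 2→0, 3→1, 4→5, 5→10, 6→8, 7→2, 8→6, 9→7, 10→3, 11→9

Verify φ preserves adjacency — for each edge of G1, its image is an edge of G2:
  (0,7) → (φ(0),φ(7)) = (2,4) ∈ E(G2) ✓
  (1,3) → (φ(1),φ(3)) = (1,11) ∈ E(G2) ✓
  (1,5) → (φ(1),φ(5)) = (10,11) ∈ E(G2) ✓
  (1,7) → (φ(1),φ(7)) = (2,11) ∈ E(G2) ✓
  (2,3) → (φ(2),φ(3)) = (0,1) ∈ E(G2) ✓
  (2,4) → (φ(2),φ(4)) = (0,5) ∈ E(G2) ✓
  (2,7) → (φ(2),φ(7)) = (0,2) ∈ E(G2) ✓
  (3,4) → (φ(3),φ(4)) = (1,5) ∈ E(G2) ✓
  (3,5) → (φ(3),φ(5)) = (1,10) ∈ E(G2) ✓
  (3,6) → (φ(3),φ(6)) = (1,8) ∈ E(G2) ✓
  (3,8) → (φ(3),φ(8)) = (1,6) ∈ E(G2) ✓
  (4,7) → (φ(4),φ(7)) = (2,5) ∈ E(G2) ✓
  (4,9) → (φ(4),φ(9)) = (5,7) ∈ E(G2) ✓
  (4,11) → (φ(4),φ(11)) = (5,9) ∈ E(G2) ✓
  (5,6) → (φ(5),φ(6)) = (8,10) ∈ E(G2) ✓
  (5,11) → (φ(5),φ(11)) = (9,10) ∈ E(G2) ✓
  (6,7) → (φ(6),φ(7)) = (2,8) ∈ E(G2) ✓
  (6,8) → (φ(6),φ(8)) = (6,8) ∈ E(G2) ✓
  (6,10) → (φ(6),φ(10)) = (3,8) ∈ E(G2) ✓
  (6,11) → (φ(6),φ(11)) = (8,9) ∈ E(G2) ✓
  (7,10) → (φ(7),φ(10)) = (2,3) ∈ E(G2) ✓
  (8,10) → (φ(8),φ(10)) = (3,6) ∈ E(G2) ✓
  (8,11) → (φ(8),φ(11)) = (6,9) ∈ E(G2) ✓
  (10,11) → (φ(10),φ(11)) = (3,9) ∈ E(G2) ✓
All 24 edges of G1 map to edges of G2, and |E(G1)| = |E(G2)| = 24, so φ is a bijection on edges as well as vertices. Hence G1 ≅ G2.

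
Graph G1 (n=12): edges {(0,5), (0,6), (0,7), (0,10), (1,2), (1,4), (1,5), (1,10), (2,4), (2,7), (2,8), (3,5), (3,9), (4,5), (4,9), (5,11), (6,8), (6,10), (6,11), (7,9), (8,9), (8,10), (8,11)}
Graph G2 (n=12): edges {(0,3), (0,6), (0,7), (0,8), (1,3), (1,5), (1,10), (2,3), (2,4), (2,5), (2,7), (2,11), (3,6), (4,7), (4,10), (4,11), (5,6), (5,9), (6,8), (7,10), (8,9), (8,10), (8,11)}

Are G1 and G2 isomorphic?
Yes, isomorphic

The graphs are isomorphic.
One valid mapping φ: V(G1) → V(G2): 0→10, 1→0, 2→3, 3→9, 4→6, 5→8, 6→4, 7→1, 8→2, 9→5, 10→7, 11→11

Verify φ preserves adjacency — for each edge of G1, its image is an edge of G2:
  (0,5) → (φ(0),φ(5)) = (8,10) ∈ E(G2) ✓
  (0,6) → (φ(0),φ(6)) = (4,10) ∈ E(G2) ✓
  (0,7) → (φ(0),φ(7)) = (1,10) ∈ E(G2) ✓
  (0,10) → (φ(0),φ(10)) = (7,10) ∈ E(G2) ✓
  (1,2) → (φ(1),φ(2)) = (0,3) ∈ E(G2) ✓
  (1,4) → (φ(1),φ(4)) = (0,6) ∈ E(G2) ✓
  (1,5) → (φ(1),φ(5)) = (0,8) ∈ E(G2) ✓
  (1,10) → (φ(1),φ(10)) = (0,7) ∈ E(G2) ✓
  (2,4) → (φ(2),φ(4)) = (3,6) ∈ E(G2) ✓
  (2,7) → (φ(2),φ(7)) = (1,3) ∈ E(G2) ✓
  (2,8) → (φ(2),φ(8)) = (2,3) ∈ E(G2) ✓
  (3,5) → (φ(3),φ(5)) = (8,9) ∈ E(G2) ✓
  (3,9) → (φ(3),φ(9)) = (5,9) ∈ E(G2) ✓
  (4,5) → (φ(4),φ(5)) = (6,8) ∈ E(G2) ✓
  (4,9) → (φ(4),φ(9)) = (5,6) ∈ E(G2) ✓
  (5,11) → (φ(5),φ(11)) = (8,11) ∈ E(G2) ✓
  (6,8) → (φ(6),φ(8)) = (2,4) ∈ E(G2) ✓
  (6,10) → (φ(6),φ(10)) = (4,7) ∈ E(G2) ✓
  (6,11) → (φ(6),φ(11)) = (4,11) ∈ E(G2) ✓
  (7,9) → (φ(7),φ(9)) = (1,5) ∈ E(G2) ✓
  (8,9) → (φ(8),φ(9)) = (2,5) ∈ E(G2) ✓
  (8,10) → (φ(8),φ(10)) = (2,7) ∈ E(G2) ✓
  (8,11) → (φ(8),φ(11)) = (2,11) ∈ E(G2) ✓
All 23 edges of G1 map to edges of G2, and |E(G1)| = |E(G2)| = 23, so φ is a bijection on edges as well as vertices. Hence G1 ≅ G2.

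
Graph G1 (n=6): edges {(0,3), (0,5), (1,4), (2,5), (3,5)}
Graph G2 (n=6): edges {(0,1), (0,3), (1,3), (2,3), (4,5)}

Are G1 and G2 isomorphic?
Yes, isomorphic

The graphs are isomorphic.
One valid mapping φ: V(G1) → V(G2): 0→0, 1→4, 2→2, 3→1, 4→5, 5→3

Verify φ preserves adjacency — for each edge of G1, its image is an edge of G2:
  (0,3) → (φ(0),φ(3)) = (0,1) ∈ E(G2) ✓
  (0,5) → (φ(0),φ(5)) = (0,3) ∈ E(G2) ✓
  (1,4) → (φ(1),φ(4)) = (4,5) ∈ E(G2) ✓
  (2,5) → (φ(2),φ(5)) = (2,3) ∈ E(G2) ✓
  (3,5) → (φ(3),φ(5)) = (1,3) ∈ E(G2) ✓
All 5 edges of G1 map to edges of G2, and |E(G1)| = |E(G2)| = 5, so φ is a bijection on edges as well as vertices. Hence G1 ≅ G2.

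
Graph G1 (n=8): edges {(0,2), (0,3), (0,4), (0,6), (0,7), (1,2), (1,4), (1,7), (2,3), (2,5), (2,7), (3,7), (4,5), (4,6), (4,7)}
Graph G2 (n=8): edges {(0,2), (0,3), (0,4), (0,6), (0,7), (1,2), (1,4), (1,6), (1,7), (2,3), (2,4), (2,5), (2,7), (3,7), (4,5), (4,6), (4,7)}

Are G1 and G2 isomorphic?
No, not isomorphic

The graphs are NOT isomorphic.

Counting edges: G1 has 15 edge(s); G2 has 17 edge(s).
Edge count is an isomorphism invariant (a bijection on vertices induces a bijection on edges), so differing edge counts rule out isomorphism.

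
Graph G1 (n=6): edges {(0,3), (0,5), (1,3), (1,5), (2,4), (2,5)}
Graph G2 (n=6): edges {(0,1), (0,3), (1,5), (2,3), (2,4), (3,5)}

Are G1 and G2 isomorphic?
Yes, isomorphic

The graphs are isomorphic.
One valid mapping φ: V(G1) → V(G2): 0→0, 1→5, 2→2, 3→1, 4→4, 5→3

Verify φ preserves adjacency — for each edge of G1, its image is an edge of G2:
  (0,3) → (φ(0),φ(3)) = (0,1) ∈ E(G2) ✓
  (0,5) → (φ(0),φ(5)) = (0,3) ∈ E(G2) ✓
  (1,3) → (φ(1),φ(3)) = (1,5) ∈ E(G2) ✓
  (1,5) → (φ(1),φ(5)) = (3,5) ∈ E(G2) ✓
  (2,4) → (φ(2),φ(4)) = (2,4) ∈ E(G2) ✓
  (2,5) → (φ(2),φ(5)) = (2,3) ∈ E(G2) ✓
All 6 edges of G1 map to edges of G2, and |E(G1)| = |E(G2)| = 6, so φ is a bijection on edges as well as vertices. Hence G1 ≅ G2.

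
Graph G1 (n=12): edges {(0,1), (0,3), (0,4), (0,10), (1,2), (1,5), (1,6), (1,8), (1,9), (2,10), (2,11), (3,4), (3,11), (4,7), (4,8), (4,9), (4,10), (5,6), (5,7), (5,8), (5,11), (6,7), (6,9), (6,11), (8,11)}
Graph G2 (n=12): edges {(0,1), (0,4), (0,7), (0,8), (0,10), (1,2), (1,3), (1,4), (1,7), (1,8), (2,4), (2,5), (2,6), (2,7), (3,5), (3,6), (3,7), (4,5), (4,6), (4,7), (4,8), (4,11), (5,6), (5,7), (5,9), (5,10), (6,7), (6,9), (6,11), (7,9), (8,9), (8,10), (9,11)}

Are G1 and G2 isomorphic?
No, not isomorphic

The graphs are NOT isomorphic.

Degrees in G1: deg(0)=4, deg(1)=6, deg(2)=3, deg(3)=3, deg(4)=6, deg(5)=5, deg(6)=5, deg(7)=3, deg(8)=4, deg(9)=3, deg(10)=3, deg(11)=5.
Sorted degree sequence of G1: [6, 6, 5, 5, 5, 4, 4, 3, 3, 3, 3, 3].
Degrees in G2: deg(0)=5, deg(1)=6, deg(2)=5, deg(3)=4, deg(4)=8, deg(5)=7, deg(6)=7, deg(7)=8, deg(8)=5, deg(9)=5, deg(10)=3, deg(11)=3.
Sorted degree sequence of G2: [8, 8, 7, 7, 6, 5, 5, 5, 5, 4, 3, 3].
The (sorted) degree sequence is an isomorphism invariant, so since G1 and G2 have different degree sequences they cannot be isomorphic.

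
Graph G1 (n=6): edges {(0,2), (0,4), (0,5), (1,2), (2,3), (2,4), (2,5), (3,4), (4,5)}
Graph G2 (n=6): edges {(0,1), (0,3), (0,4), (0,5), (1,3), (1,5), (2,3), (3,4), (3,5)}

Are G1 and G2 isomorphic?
Yes, isomorphic

The graphs are isomorphic.
One valid mapping φ: V(G1) → V(G2): 0→1, 1→2, 2→3, 3→4, 4→0, 5→5

Verify φ preserves adjacency — for each edge of G1, its image is an edge of G2:
  (0,2) → (φ(0),φ(2)) = (1,3) ∈ E(G2) ✓
  (0,4) → (φ(0),φ(4)) = (0,1) ∈ E(G2) ✓
  (0,5) → (φ(0),φ(5)) = (1,5) ∈ E(G2) ✓
  (1,2) → (φ(1),φ(2)) = (2,3) ∈ E(G2) ✓
  (2,3) → (φ(2),φ(3)) = (3,4) ∈ E(G2) ✓
  (2,4) → (φ(2),φ(4)) = (0,3) ∈ E(G2) ✓
  (2,5) → (φ(2),φ(5)) = (3,5) ∈ E(G2) ✓
  (3,4) → (φ(3),φ(4)) = (0,4) ∈ E(G2) ✓
  (4,5) → (φ(4),φ(5)) = (0,5) ∈ E(G2) ✓
All 9 edges of G1 map to edges of G2, and |E(G1)| = |E(G2)| = 9, so φ is a bijection on edges as well as vertices. Hence G1 ≅ G2.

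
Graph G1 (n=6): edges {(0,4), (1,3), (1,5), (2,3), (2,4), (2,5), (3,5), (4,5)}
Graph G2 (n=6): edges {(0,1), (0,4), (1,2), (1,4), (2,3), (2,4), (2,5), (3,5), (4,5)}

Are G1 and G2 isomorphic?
No, not isomorphic

The graphs are NOT isomorphic.

Degrees in G1: deg(0)=1, deg(1)=2, deg(2)=3, deg(3)=3, deg(4)=3, deg(5)=4.
Sorted degree sequence of G1: [4, 3, 3, 3, 2, 1].
Degrees in G2: deg(0)=2, deg(1)=3, deg(2)=4, deg(3)=2, deg(4)=4, deg(5)=3.
Sorted degree sequence of G2: [4, 4, 3, 3, 2, 2].
The (sorted) degree sequence is an isomorphism invariant, so since G1 and G2 have different degree sequences they cannot be isomorphic.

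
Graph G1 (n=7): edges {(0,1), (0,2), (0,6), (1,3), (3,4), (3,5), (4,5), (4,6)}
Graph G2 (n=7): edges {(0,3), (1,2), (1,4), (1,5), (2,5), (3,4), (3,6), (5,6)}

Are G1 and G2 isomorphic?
Yes, isomorphic

The graphs are isomorphic.
One valid mapping φ: V(G1) → V(G2): 0→3, 1→4, 2→0, 3→1, 4→5, 5→2, 6→6

Verify φ preserves adjacency — for each edge of G1, its image is an edge of G2:
  (0,1) → (φ(0),φ(1)) = (3,4) ∈ E(G2) ✓
  (0,2) → (φ(0),φ(2)) = (0,3) ∈ E(G2) ✓
  (0,6) → (φ(0),φ(6)) = (3,6) ∈ E(G2) ✓
  (1,3) → (φ(1),φ(3)) = (1,4) ∈ E(G2) ✓
  (3,4) → (φ(3),φ(4)) = (1,5) ∈ E(G2) ✓
  (3,5) → (φ(3),φ(5)) = (1,2) ∈ E(G2) ✓
  (4,5) → (φ(4),φ(5)) = (2,5) ∈ E(G2) ✓
  (4,6) → (φ(4),φ(6)) = (5,6) ∈ E(G2) ✓
All 8 edges of G1 map to edges of G2, and |E(G1)| = |E(G2)| = 8, so φ is a bijection on edges as well as vertices. Hence G1 ≅ G2.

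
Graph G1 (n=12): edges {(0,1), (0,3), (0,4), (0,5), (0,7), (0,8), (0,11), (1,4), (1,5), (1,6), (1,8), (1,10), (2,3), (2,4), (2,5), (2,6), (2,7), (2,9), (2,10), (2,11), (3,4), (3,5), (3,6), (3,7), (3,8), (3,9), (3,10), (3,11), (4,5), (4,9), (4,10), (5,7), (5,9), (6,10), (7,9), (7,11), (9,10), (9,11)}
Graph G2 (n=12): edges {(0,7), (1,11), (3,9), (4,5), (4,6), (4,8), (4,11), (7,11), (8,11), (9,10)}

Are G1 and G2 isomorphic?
No, not isomorphic

The graphs are NOT isomorphic.

Connected components of G1: 1 component(s) with vertex sets [[0, 1, 2, 3, 4, 5, 6, 7, 8, 9, 10, 11]], sizes [12].
Connected components of G2: 3 component(s) with vertex sets [[2], [3, 9, 10], [0, 1, 4, 5, 6, 7, 8, 11]], sizes [1, 3, 8].
The number of connected components (and the multiset of component sizes) is an isomorphism invariant — an isomorphism maps each component of G1 bijectively onto a component of G2. Since G1 has 1 component(s) and G2 has 3, they cannot be isomorphic.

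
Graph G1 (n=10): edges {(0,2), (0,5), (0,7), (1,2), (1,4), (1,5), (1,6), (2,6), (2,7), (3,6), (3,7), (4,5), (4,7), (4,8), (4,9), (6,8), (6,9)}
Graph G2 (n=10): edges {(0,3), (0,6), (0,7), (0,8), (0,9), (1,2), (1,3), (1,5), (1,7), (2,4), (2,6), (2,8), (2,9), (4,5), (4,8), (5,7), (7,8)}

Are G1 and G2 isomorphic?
Yes, isomorphic

The graphs are isomorphic.
One valid mapping φ: V(G1) → V(G2): 0→5, 1→8, 2→7, 3→3, 4→2, 5→4, 6→0, 7→1, 8→6, 9→9

Verify φ preserves adjacency — for each edge of G1, its image is an edge of G2:
  (0,2) → (φ(0),φ(2)) = (5,7) ∈ E(G2) ✓
  (0,5) → (φ(0),φ(5)) = (4,5) ∈ E(G2) ✓
  (0,7) → (φ(0),φ(7)) = (1,5) ∈ E(G2) ✓
  (1,2) → (φ(1),φ(2)) = (7,8) ∈ E(G2) ✓
  (1,4) → (φ(1),φ(4)) = (2,8) ∈ E(G2) ✓
  (1,5) → (φ(1),φ(5)) = (4,8) ∈ E(G2) ✓
  (1,6) → (φ(1),φ(6)) = (0,8) ∈ E(G2) ✓
  (2,6) → (φ(2),φ(6)) = (0,7) ∈ E(G2) ✓
  (2,7) → (φ(2),φ(7)) = (1,7) ∈ E(G2) ✓
  (3,6) → (φ(3),φ(6)) = (0,3) ∈ E(G2) ✓
  (3,7) → (φ(3),φ(7)) = (1,3) ∈ E(G2) ✓
  (4,5) → (φ(4),φ(5)) = (2,4) ∈ E(G2) ✓
  (4,7) → (φ(4),φ(7)) = (1,2) ∈ E(G2) ✓
  (4,8) → (φ(4),φ(8)) = (2,6) ∈ E(G2) ✓
  (4,9) → (φ(4),φ(9)) = (2,9) ∈ E(G2) ✓
  (6,8) → (φ(6),φ(8)) = (0,6) ∈ E(G2) ✓
  (6,9) → (φ(6),φ(9)) = (0,9) ∈ E(G2) ✓
All 17 edges of G1 map to edges of G2, and |E(G1)| = |E(G2)| = 17, so φ is a bijection on edges as well as vertices. Hence G1 ≅ G2.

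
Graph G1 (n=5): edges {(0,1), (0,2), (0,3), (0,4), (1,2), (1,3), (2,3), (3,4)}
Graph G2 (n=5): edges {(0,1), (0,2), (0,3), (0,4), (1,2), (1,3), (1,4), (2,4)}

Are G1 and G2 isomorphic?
Yes, isomorphic

The graphs are isomorphic.
One valid mapping φ: V(G1) → V(G2): 0→0, 1→4, 2→2, 3→1, 4→3

Verify φ preserves adjacency — for each edge of G1, its image is an edge of G2:
  (0,1) → (φ(0),φ(1)) = (0,4) ∈ E(G2) ✓
  (0,2) → (φ(0),φ(2)) = (0,2) ∈ E(G2) ✓
  (0,3) → (φ(0),φ(3)) = (0,1) ∈ E(G2) ✓
  (0,4) → (φ(0),φ(4)) = (0,3) ∈ E(G2) ✓
  (1,2) → (φ(1),φ(2)) = (2,4) ∈ E(G2) ✓
  (1,3) → (φ(1),φ(3)) = (1,4) ∈ E(G2) ✓
  (2,3) → (φ(2),φ(3)) = (1,2) ∈ E(G2) ✓
  (3,4) → (φ(3),φ(4)) = (1,3) ∈ E(G2) ✓
All 8 edges of G1 map to edges of G2, and |E(G1)| = |E(G2)| = 8, so φ is a bijection on edges as well as vertices. Hence G1 ≅ G2.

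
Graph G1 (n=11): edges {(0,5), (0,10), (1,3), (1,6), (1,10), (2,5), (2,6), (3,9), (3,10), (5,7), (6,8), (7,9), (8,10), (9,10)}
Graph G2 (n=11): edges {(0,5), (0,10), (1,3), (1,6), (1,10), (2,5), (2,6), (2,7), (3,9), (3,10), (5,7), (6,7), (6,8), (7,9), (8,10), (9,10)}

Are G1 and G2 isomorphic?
No, not isomorphic

The graphs are NOT isomorphic.

Counting edges: G1 has 14 edge(s); G2 has 16 edge(s).
Edge count is an isomorphism invariant (a bijection on vertices induces a bijection on edges), so differing edge counts rule out isomorphism.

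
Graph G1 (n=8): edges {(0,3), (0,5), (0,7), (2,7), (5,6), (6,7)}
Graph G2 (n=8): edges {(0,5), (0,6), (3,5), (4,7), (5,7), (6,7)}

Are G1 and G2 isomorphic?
Yes, isomorphic

The graphs are isomorphic.
One valid mapping φ: V(G1) → V(G2): 0→5, 1→2, 2→4, 3→3, 4→1, 5→0, 6→6, 7→7

Verify φ preserves adjacency — for each edge of G1, its image is an edge of G2:
  (0,3) → (φ(0),φ(3)) = (3,5) ∈ E(G2) ✓
  (0,5) → (φ(0),φ(5)) = (0,5) ∈ E(G2) ✓
  (0,7) → (φ(0),φ(7)) = (5,7) ∈ E(G2) ✓
  (2,7) → (φ(2),φ(7)) = (4,7) ∈ E(G2) ✓
  (5,6) → (φ(5),φ(6)) = (0,6) ∈ E(G2) ✓
  (6,7) → (φ(6),φ(7)) = (6,7) ∈ E(G2) ✓
All 6 edges of G1 map to edges of G2, and |E(G1)| = |E(G2)| = 6, so φ is a bijection on edges as well as vertices. Hence G1 ≅ G2.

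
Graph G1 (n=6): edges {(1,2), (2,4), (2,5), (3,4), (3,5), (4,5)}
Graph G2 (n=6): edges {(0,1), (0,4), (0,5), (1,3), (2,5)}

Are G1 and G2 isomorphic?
No, not isomorphic

The graphs are NOT isomorphic.

Degrees in G1: deg(0)=0, deg(1)=1, deg(2)=3, deg(3)=2, deg(4)=3, deg(5)=3.
Sorted degree sequence of G1: [3, 3, 3, 2, 1, 0].
Degrees in G2: deg(0)=3, deg(1)=2, deg(2)=1, deg(3)=1, deg(4)=1, deg(5)=2.
Sorted degree sequence of G2: [3, 2, 2, 1, 1, 1].
The (sorted) degree sequence is an isomorphism invariant, so since G1 and G2 have different degree sequences they cannot be isomorphic.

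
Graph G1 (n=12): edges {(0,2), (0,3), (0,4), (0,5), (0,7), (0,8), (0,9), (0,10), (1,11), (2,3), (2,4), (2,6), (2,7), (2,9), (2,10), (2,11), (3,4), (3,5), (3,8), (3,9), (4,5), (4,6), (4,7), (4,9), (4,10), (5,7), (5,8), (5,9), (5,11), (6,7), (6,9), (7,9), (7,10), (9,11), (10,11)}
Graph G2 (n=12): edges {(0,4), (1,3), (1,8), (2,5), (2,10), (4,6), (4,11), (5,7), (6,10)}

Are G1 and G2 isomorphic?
No, not isomorphic

The graphs are NOT isomorphic.

Connected components of G1: 1 component(s) with vertex sets [[0, 1, 2, 3, 4, 5, 6, 7, 8, 9, 10, 11]], sizes [12].
Connected components of G2: 3 component(s) with vertex sets [[9], [1, 3, 8], [0, 2, 4, 5, 6, 7, 10, 11]], sizes [1, 3, 8].
The number of connected components (and the multiset of component sizes) is an isomorphism invariant — an isomorphism maps each component of G1 bijectively onto a component of G2. Since G1 has 1 component(s) and G2 has 3, they cannot be isomorphic.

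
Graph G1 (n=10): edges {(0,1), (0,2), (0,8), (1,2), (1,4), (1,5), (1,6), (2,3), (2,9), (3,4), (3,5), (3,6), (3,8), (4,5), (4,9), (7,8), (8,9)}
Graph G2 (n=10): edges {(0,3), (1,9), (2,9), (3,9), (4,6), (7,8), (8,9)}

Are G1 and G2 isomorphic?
No, not isomorphic

The graphs are NOT isomorphic.

Connected components of G1: 1 component(s) with vertex sets [[0, 1, 2, 3, 4, 5, 6, 7, 8, 9]], sizes [10].
Connected components of G2: 3 component(s) with vertex sets [[5], [4, 6], [0, 1, 2, 3, 7, 8, 9]], sizes [1, 2, 7].
The number of connected components (and the multiset of component sizes) is an isomorphism invariant — an isomorphism maps each component of G1 bijectively onto a component of G2. Since G1 has 1 component(s) and G2 has 3, they cannot be isomorphic.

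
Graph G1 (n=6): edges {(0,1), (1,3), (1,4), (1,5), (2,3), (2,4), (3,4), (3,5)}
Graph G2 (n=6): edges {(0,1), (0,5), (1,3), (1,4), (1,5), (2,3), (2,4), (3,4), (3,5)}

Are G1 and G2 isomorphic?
No, not isomorphic

The graphs are NOT isomorphic.

Counting edges: G1 has 8 edge(s); G2 has 9 edge(s).
Edge count is an isomorphism invariant (a bijection on vertices induces a bijection on edges), so differing edge counts rule out isomorphism.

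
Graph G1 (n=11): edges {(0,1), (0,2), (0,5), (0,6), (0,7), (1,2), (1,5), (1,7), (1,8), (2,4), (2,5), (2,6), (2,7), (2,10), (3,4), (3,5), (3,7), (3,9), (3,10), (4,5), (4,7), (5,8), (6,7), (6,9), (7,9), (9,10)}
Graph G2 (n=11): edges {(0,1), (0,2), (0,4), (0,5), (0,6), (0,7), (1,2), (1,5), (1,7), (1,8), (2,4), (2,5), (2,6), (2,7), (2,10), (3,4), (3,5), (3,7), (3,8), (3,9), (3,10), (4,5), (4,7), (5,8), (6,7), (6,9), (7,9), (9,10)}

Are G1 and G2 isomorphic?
No, not isomorphic

The graphs are NOT isomorphic.

Counting edges: G1 has 26 edge(s); G2 has 28 edge(s).
Edge count is an isomorphism invariant (a bijection on vertices induces a bijection on edges), so differing edge counts rule out isomorphism.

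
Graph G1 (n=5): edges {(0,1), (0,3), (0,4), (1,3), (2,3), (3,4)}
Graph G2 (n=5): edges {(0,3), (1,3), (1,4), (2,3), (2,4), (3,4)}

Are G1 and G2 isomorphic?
Yes, isomorphic

The graphs are isomorphic.
One valid mapping φ: V(G1) → V(G2): 0→4, 1→1, 2→0, 3→3, 4→2

Verify φ preserves adjacency — for each edge of G1, its image is an edge of G2:
  (0,1) → (φ(0),φ(1)) = (1,4) ∈ E(G2) ✓
  (0,3) → (φ(0),φ(3)) = (3,4) ∈ E(G2) ✓
  (0,4) → (φ(0),φ(4)) = (2,4) ∈ E(G2) ✓
  (1,3) → (φ(1),φ(3)) = (1,3) ∈ E(G2) ✓
  (2,3) → (φ(2),φ(3)) = (0,3) ∈ E(G2) ✓
  (3,4) → (φ(3),φ(4)) = (2,3) ∈ E(G2) ✓
All 6 edges of G1 map to edges of G2, and |E(G1)| = |E(G2)| = 6, so φ is a bijection on edges as well as vertices. Hence G1 ≅ G2.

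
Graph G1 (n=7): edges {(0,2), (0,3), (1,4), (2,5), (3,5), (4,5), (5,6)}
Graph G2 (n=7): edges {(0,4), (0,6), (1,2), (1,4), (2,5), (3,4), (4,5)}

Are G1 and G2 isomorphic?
Yes, isomorphic

The graphs are isomorphic.
One valid mapping φ: V(G1) → V(G2): 0→2, 1→6, 2→5, 3→1, 4→0, 5→4, 6→3

Verify φ preserves adjacency — for each edge of G1, its image is an edge of G2:
  (0,2) → (φ(0),φ(2)) = (2,5) ∈ E(G2) ✓
  (0,3) → (φ(0),φ(3)) = (1,2) ∈ E(G2) ✓
  (1,4) → (φ(1),φ(4)) = (0,6) ∈ E(G2) ✓
  (2,5) → (φ(2),φ(5)) = (4,5) ∈ E(G2) ✓
  (3,5) → (φ(3),φ(5)) = (1,4) ∈ E(G2) ✓
  (4,5) → (φ(4),φ(5)) = (0,4) ∈ E(G2) ✓
  (5,6) → (φ(5),φ(6)) = (3,4) ∈ E(G2) ✓
All 7 edges of G1 map to edges of G2, and |E(G1)| = |E(G2)| = 7, so φ is a bijection on edges as well as vertices. Hence G1 ≅ G2.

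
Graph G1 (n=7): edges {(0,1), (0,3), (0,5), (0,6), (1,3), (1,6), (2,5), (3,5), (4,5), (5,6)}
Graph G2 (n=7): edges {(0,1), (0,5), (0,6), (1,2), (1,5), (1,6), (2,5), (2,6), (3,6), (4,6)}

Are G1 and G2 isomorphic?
Yes, isomorphic

The graphs are isomorphic.
One valid mapping φ: V(G1) → V(G2): 0→1, 1→5, 2→4, 3→0, 4→3, 5→6, 6→2

Verify φ preserves adjacency — for each edge of G1, its image is an edge of G2:
  (0,1) → (φ(0),φ(1)) = (1,5) ∈ E(G2) ✓
  (0,3) → (φ(0),φ(3)) = (0,1) ∈ E(G2) ✓
  (0,5) → (φ(0),φ(5)) = (1,6) ∈ E(G2) ✓
  (0,6) → (φ(0),φ(6)) = (1,2) ∈ E(G2) ✓
  (1,3) → (φ(1),φ(3)) = (0,5) ∈ E(G2) ✓
  (1,6) → (φ(1),φ(6)) = (2,5) ∈ E(G2) ✓
  (2,5) → (φ(2),φ(5)) = (4,6) ∈ E(G2) ✓
  (3,5) → (φ(3),φ(5)) = (0,6) ∈ E(G2) ✓
  (4,5) → (φ(4),φ(5)) = (3,6) ∈ E(G2) ✓
  (5,6) → (φ(5),φ(6)) = (2,6) ∈ E(G2) ✓
All 10 edges of G1 map to edges of G2, and |E(G1)| = |E(G2)| = 10, so φ is a bijection on edges as well as vertices. Hence G1 ≅ G2.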